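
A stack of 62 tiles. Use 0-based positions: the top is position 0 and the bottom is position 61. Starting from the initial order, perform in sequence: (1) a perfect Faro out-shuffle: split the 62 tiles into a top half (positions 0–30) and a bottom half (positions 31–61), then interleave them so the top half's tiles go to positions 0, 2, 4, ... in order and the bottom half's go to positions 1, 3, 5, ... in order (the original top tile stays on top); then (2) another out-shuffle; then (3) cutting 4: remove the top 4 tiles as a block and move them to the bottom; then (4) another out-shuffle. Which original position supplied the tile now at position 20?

Undo the operations in reverse order, starting from position 20:
  undo op 4 (out-shuffle, from top half): 20 ← 10
  undo op 3 (cut 4): 10 ← 14
  undo op 2 (out-shuffle, from top half): 14 ← 7
  undo op 1 (out-shuffle, from bottom half): 7 ← 34
So the tile at position 20 came from original position 34.

34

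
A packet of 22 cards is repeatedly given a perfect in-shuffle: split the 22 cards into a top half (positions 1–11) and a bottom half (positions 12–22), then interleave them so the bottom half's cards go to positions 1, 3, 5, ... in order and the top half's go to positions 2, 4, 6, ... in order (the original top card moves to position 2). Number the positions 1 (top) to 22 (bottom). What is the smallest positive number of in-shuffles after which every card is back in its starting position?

The in-shuffle permutes the 22 positions with cycle lengths [11, 11].
Every card is home exactly when every cycle has completed a whole number of laps, i.e. after lcm(11) = 11 in-shuffles.

11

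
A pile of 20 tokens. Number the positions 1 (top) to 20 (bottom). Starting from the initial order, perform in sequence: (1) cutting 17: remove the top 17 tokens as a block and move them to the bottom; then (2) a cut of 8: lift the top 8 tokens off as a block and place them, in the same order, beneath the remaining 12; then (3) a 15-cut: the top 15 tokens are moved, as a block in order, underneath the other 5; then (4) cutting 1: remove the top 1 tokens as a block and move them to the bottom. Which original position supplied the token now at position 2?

3

Undo the operations in reverse order, starting from position 2:
  undo op 4 (cut 1): 2 ← 3
  undo op 3 (cut 15): 3 ← 18
  undo op 2 (cut 8): 18 ← 6
  undo op 1 (cut 17): 6 ← 3
So the token at position 2 came from original position 3.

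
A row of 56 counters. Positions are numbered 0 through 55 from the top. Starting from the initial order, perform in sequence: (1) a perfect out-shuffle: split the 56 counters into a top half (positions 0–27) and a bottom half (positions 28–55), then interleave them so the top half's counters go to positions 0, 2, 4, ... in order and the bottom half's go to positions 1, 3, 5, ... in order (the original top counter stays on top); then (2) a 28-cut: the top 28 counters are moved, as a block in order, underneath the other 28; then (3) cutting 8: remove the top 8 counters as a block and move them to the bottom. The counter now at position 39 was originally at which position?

37

Undo the operations in reverse order, starting from position 39:
  undo op 3 (cut 8): 39 ← 47
  undo op 2 (cut 28): 47 ← 19
  undo op 1 (out-shuffle, from bottom half): 19 ← 37
So the counter at position 39 came from original position 37.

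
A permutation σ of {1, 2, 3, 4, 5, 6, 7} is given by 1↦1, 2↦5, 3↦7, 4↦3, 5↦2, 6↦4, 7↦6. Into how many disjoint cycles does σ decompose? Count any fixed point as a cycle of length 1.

Cycle decomposition: (1) (2 5) (3 7 6 4).
3 cycles.

3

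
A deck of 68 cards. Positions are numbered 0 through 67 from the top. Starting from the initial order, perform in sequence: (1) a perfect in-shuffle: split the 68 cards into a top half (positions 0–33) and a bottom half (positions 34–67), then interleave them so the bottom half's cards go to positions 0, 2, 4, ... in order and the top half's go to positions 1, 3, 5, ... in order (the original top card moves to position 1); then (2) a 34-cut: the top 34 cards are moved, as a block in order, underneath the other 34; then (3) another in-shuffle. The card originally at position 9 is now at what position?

Track the card from position 9 forward through each operation:
  after op 1 (in-shuffle): 9 → 19
  after op 2 (cut 34): 19 → 53
  after op 3 (in-shuffle): 53 → 38

38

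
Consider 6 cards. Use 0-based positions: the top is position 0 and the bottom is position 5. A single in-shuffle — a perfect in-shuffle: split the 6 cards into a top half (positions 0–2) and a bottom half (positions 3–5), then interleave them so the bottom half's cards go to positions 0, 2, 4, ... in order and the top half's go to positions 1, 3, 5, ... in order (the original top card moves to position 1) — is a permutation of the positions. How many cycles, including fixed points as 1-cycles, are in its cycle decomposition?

Trace each unvisited position around until it returns:
(0 1 3) (2 5 4)
2 cycles in total.

2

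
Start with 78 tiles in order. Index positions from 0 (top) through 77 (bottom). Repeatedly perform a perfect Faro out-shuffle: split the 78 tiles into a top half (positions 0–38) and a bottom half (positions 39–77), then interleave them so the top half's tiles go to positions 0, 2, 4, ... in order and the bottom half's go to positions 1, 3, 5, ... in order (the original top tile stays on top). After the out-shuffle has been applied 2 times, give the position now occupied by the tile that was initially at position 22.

11

Track the tile's position through each out-shuffle:
22 → 44 → 11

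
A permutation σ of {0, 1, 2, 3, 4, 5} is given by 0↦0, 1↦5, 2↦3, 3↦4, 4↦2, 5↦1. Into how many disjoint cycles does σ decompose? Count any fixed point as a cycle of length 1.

3

Cycle decomposition: (0) (1 5) (2 3 4).
3 cycles.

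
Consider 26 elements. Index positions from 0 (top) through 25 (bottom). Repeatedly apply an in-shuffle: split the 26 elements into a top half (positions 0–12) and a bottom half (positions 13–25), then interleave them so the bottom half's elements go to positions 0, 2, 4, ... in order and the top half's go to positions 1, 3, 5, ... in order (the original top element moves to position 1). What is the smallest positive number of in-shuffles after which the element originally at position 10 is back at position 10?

18

Follow position 10 under repeated in-shuffles:
10 → 21 → 16 → 6 → 13 → 0 → 1 → 3 → 7 → 15 → 4 → 9 → 19 → 12 → 25 → 24 → 22 → 18 → 10
It first returns after 18 in-shuffles.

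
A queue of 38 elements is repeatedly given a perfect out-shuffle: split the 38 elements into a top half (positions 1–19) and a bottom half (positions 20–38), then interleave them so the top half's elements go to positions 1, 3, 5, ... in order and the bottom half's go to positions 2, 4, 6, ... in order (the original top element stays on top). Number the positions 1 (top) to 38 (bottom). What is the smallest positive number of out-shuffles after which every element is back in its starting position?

The out-shuffle permutes the 38 positions with cycle lengths [1, 1, 36].
Every element is home exactly when every cycle has completed a whole number of laps, i.e. after lcm(1, 36) = 36 out-shuffles.

36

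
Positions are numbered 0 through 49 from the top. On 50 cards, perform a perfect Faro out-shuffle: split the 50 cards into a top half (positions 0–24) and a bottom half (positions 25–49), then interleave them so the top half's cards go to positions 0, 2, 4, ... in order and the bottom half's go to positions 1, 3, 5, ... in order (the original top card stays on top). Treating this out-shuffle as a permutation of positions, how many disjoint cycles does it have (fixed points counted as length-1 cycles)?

Trace each unvisited position around until it returns:
(0) (1 2 4 8 16 32 ... len 21) (3 6 12 24 48 47 ... len 21) (7 14 28) (21 42 35) (49)
6 cycles in total.

6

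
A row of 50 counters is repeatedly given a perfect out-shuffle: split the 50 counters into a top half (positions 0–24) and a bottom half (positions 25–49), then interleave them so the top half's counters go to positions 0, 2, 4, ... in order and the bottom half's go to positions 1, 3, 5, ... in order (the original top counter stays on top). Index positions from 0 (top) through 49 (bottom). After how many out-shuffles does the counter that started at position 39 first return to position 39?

21

Follow position 39 under repeated out-shuffles:
39 → 29 → 9 → 18 → 36 → 23 → 46 → 43 → ... → 39 (length 21)
It first returns after 21 out-shuffles.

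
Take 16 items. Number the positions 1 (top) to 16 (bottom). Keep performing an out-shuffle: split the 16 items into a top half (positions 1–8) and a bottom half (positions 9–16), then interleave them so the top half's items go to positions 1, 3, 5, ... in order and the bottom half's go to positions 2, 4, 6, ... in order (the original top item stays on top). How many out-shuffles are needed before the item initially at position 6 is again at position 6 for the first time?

2

Follow position 6 under repeated out-shuffles:
6 → 11 → 6
It first returns after 2 out-shuffles.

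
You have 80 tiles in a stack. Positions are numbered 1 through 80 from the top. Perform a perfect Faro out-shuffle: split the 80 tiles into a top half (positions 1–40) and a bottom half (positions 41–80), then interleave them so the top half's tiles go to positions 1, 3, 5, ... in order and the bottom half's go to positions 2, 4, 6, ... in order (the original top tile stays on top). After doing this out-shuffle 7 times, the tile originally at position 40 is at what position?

Track the tile's position through each out-shuffle:
40 → 79 → 78 → 76 → 72 → 64 → 48 → 16

16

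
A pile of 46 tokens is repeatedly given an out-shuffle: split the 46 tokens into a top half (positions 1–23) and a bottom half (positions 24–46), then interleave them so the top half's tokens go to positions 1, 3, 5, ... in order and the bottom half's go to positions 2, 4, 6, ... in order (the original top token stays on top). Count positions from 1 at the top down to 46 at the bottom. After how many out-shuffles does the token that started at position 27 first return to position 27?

12

Follow position 27 under repeated out-shuffles:
27 → 8 → 15 → 29 → 12 → 23 → 45 → 44 → 42 → 38 → 30 → 14 → 27
It first returns after 12 out-shuffles.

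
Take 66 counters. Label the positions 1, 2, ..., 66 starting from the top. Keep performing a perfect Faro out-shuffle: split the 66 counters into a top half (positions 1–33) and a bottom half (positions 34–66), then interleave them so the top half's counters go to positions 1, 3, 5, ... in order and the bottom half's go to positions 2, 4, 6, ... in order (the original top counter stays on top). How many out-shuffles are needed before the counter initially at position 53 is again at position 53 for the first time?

Follow position 53 under repeated out-shuffles:
53 → 40 → 14 → 27 → 53
It first returns after 4 out-shuffles.

4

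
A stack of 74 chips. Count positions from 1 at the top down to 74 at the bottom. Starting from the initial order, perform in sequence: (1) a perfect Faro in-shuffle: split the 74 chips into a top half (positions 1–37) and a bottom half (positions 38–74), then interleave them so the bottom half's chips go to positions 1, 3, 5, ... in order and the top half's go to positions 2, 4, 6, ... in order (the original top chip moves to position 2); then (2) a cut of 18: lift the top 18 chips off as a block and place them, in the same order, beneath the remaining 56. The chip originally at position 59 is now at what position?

25

Track the chip from position 59 forward through each operation:
  after op 1 (in-shuffle): 59 → 43
  after op 2 (cut 18): 43 → 25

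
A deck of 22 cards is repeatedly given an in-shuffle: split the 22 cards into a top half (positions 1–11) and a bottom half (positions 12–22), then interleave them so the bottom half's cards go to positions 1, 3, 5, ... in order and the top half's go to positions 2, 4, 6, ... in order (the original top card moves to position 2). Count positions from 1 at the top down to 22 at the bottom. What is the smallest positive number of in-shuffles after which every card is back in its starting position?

11

The in-shuffle permutes the 22 positions with cycle lengths [11, 11].
Every card is home exactly when every cycle has completed a whole number of laps, i.e. after lcm(11) = 11 in-shuffles.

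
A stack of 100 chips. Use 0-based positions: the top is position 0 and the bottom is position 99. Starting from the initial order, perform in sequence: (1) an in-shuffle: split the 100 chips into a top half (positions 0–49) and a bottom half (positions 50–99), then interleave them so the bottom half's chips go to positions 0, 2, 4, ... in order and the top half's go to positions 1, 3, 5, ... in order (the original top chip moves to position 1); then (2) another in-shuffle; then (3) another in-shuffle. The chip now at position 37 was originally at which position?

29

Undo the operations in reverse order, starting from position 37:
  undo op 3 (in-shuffle, from top half): 37 ← 18
  undo op 2 (in-shuffle, from bottom half): 18 ← 59
  undo op 1 (in-shuffle, from top half): 59 ← 29
So the chip at position 37 came from original position 29.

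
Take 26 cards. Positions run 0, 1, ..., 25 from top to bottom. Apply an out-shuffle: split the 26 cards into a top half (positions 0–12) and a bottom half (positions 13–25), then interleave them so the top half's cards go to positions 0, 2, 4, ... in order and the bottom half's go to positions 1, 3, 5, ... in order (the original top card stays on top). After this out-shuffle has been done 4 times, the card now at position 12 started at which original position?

7

Work backwards from position 12, undoing one out-shuffle at a time:
12 ← 6 ← 3 ← 14 ← 7
So the card now at position 12 started at position 7.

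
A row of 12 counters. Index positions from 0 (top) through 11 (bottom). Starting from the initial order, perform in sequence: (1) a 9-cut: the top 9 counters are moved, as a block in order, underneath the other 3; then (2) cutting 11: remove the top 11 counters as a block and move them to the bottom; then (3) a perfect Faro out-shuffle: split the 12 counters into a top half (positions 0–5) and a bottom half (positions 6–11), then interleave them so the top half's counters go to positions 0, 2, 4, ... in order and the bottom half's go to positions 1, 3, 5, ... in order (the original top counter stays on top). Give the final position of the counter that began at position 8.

Track the counter from position 8 forward through each operation:
  after op 1 (cut 9): 8 → 11
  after op 2 (cut 11): 11 → 0
  after op 3 (out-shuffle): 0 → 0

0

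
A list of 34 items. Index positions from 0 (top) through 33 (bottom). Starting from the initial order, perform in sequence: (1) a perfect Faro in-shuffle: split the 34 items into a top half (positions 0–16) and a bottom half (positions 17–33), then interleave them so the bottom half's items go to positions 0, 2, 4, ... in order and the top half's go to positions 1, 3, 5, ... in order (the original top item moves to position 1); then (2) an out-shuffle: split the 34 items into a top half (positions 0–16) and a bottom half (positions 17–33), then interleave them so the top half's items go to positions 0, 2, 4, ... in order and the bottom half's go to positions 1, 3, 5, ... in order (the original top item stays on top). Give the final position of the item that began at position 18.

4

Track the item from position 18 forward through each operation:
  after op 1 (in-shuffle): 18 → 2
  after op 2 (out-shuffle): 2 → 4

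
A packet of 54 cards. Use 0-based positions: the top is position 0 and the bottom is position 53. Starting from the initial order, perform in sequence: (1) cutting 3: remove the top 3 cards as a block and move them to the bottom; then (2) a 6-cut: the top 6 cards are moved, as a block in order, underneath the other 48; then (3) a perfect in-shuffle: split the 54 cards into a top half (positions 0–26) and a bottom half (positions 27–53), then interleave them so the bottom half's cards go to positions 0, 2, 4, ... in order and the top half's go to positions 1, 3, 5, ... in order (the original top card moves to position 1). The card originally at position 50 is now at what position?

Track the card from position 50 forward through each operation:
  after op 1 (cut 3): 50 → 47
  after op 2 (cut 6): 47 → 41
  after op 3 (in-shuffle): 41 → 28

28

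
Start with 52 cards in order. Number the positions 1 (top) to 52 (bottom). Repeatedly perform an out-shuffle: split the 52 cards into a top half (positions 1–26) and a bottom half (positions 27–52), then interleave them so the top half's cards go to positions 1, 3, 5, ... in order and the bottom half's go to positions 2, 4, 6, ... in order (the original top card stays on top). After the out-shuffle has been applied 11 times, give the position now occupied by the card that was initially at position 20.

Track the card's position through each out-shuffle:
20 → 39 → 26 → 51 → 50 → 48 → 44 → 36 → 20 → 39 → 26 → 51

51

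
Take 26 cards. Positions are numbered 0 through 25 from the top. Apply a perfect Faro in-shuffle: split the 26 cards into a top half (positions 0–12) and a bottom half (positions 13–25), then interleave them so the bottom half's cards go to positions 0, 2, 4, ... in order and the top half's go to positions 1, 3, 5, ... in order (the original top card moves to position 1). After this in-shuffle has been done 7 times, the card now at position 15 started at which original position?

16

Work backwards from position 15, undoing one in-shuffle at a time:
15 ← 7 ← 3 ← 1 ← 0 ← 13 ← 6 ← 16
So the card now at position 15 started at position 16.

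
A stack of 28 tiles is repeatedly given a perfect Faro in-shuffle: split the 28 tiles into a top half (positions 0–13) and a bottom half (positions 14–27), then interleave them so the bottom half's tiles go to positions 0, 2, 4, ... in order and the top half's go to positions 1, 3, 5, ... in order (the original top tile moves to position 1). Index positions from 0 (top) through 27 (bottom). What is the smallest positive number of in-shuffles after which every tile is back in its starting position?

28

The in-shuffle permutes the 28 positions with cycle lengths [28].
Every tile is home exactly when every cycle has completed a whole number of laps, i.e. after lcm(28) = 28 in-shuffles.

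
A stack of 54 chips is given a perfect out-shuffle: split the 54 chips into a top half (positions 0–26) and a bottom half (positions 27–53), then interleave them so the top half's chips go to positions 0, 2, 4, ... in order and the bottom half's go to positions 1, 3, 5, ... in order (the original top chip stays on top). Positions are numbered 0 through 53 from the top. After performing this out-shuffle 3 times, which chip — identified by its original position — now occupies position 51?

Work backwards from position 51, undoing one out-shuffle at a time:
51 ← 52 ← 26 ← 13
So the chip now at position 51 started at position 13.

13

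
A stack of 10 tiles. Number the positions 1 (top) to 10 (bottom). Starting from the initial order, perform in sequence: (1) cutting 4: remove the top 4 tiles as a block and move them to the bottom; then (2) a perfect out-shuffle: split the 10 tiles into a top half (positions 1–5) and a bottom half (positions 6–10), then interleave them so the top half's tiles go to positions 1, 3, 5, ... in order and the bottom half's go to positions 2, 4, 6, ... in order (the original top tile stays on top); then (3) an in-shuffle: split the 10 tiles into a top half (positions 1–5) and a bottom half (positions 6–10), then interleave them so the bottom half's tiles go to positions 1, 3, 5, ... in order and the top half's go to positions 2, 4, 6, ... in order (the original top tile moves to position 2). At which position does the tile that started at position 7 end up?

Track the tile from position 7 forward through each operation:
  after op 1 (cut 4): 7 → 3
  after op 2 (out-shuffle): 3 → 5
  after op 3 (in-shuffle): 5 → 10

10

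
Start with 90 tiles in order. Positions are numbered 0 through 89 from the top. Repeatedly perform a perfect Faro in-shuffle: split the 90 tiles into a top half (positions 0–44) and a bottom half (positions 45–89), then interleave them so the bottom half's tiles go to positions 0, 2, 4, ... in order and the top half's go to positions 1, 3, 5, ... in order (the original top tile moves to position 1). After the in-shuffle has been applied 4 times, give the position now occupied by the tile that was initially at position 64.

38

Track the tile's position through each in-shuffle:
64 → 38 → 77 → 64 → 38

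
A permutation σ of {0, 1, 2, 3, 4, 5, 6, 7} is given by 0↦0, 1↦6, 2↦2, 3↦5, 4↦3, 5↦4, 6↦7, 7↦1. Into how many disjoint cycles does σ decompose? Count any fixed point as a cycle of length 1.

4

Cycle decomposition: (0) (1 6 7) (2) (3 5 4).
4 cycles.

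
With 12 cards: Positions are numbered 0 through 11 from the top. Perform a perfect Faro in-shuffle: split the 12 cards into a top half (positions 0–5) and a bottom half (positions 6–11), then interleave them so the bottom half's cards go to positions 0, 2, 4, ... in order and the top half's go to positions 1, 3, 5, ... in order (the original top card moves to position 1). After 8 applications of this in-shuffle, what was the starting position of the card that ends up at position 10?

6

Work backwards from position 10, undoing one in-shuffle at a time:
10 ← 11 ← 5 ← 2 ← 7 ← 3 ← 1 ← 0 ← 6
So the card now at position 10 started at position 6.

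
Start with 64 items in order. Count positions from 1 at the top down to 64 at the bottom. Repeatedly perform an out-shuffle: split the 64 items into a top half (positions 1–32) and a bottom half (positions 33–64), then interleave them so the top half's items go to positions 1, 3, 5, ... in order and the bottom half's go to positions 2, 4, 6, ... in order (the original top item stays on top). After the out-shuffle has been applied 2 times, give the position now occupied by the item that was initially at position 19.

10

Track the item's position through each out-shuffle:
19 → 37 → 10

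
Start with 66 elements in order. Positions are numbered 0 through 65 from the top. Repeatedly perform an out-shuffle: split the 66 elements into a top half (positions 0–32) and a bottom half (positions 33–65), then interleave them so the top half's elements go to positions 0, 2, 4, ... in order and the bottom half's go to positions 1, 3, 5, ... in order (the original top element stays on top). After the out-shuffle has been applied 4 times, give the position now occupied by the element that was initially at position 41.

6

Track the element's position through each out-shuffle:
41 → 17 → 34 → 3 → 6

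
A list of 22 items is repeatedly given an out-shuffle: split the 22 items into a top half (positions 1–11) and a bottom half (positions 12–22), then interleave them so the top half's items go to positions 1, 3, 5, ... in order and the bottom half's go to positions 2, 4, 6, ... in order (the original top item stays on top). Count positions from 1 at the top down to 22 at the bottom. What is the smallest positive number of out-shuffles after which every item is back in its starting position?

6

The out-shuffle permutes the 22 positions with cycle lengths [1, 1, 2, 3, 3, 6, 6].
Every item is home exactly when every cycle has completed a whole number of laps, i.e. after lcm(1, 2, 3, 6) = 6 out-shuffles.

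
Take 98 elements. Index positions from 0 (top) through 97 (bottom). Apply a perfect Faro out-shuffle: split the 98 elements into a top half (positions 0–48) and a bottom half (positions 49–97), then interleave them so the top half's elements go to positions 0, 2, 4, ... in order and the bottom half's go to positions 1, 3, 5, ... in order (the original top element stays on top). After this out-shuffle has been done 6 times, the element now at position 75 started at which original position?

Work backwards from position 75, undoing one out-shuffle at a time:
75 ← 86 ← 43 ← 70 ← 35 ← 66 ← 33
So the element now at position 75 started at position 33.

33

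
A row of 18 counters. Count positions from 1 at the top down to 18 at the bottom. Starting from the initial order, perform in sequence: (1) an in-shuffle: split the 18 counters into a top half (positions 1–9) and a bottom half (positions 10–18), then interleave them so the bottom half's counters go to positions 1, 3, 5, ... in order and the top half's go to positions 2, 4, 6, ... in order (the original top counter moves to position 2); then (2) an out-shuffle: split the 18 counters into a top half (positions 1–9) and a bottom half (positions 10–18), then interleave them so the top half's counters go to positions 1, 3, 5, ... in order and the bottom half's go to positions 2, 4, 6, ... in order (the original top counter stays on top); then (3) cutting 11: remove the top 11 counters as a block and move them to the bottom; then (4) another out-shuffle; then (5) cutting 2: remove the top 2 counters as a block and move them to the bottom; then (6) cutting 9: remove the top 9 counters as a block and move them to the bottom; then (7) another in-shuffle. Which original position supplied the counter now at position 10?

7

Undo the operations in reverse order, starting from position 10:
  undo op 7 (in-shuffle, from top half): 10 ← 5
  undo op 6 (cut 9): 5 ← 14
  undo op 5 (cut 2): 14 ← 16
  undo op 4 (out-shuffle, from bottom half): 16 ← 17
  undo op 3 (cut 11): 17 ← 10
  undo op 2 (out-shuffle, from bottom half): 10 ← 14
  undo op 1 (in-shuffle, from top half): 14 ← 7
So the counter at position 10 came from original position 7.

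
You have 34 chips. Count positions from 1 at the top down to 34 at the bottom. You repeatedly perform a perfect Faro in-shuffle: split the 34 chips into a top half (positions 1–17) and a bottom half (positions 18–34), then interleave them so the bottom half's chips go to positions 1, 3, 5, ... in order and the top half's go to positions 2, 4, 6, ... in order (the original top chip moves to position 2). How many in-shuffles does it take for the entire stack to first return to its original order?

12

The in-shuffle permutes the 34 positions with cycle lengths [3, 3, 4, 12, 12].
Every chip is home exactly when every cycle has completed a whole number of laps, i.e. after lcm(3, 4, 12) = 12 in-shuffles.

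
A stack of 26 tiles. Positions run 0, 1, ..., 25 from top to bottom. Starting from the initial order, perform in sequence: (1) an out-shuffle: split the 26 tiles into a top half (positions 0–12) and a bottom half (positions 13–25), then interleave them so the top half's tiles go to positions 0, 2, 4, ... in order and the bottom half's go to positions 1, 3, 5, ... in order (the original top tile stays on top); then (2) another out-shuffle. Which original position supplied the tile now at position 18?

17

Undo the operations in reverse order, starting from position 18:
  undo op 2 (out-shuffle, from top half): 18 ← 9
  undo op 1 (out-shuffle, from bottom half): 9 ← 17
So the tile at position 18 came from original position 17.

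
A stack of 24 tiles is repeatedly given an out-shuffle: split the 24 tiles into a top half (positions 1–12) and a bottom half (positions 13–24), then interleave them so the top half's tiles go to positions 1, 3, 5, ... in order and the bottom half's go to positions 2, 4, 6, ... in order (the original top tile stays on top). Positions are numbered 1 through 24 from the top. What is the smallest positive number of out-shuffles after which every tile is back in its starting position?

The out-shuffle permutes the 24 positions with cycle lengths [1, 1, 11, 11].
Every tile is home exactly when every cycle has completed a whole number of laps, i.e. after lcm(1, 11) = 11 out-shuffles.

11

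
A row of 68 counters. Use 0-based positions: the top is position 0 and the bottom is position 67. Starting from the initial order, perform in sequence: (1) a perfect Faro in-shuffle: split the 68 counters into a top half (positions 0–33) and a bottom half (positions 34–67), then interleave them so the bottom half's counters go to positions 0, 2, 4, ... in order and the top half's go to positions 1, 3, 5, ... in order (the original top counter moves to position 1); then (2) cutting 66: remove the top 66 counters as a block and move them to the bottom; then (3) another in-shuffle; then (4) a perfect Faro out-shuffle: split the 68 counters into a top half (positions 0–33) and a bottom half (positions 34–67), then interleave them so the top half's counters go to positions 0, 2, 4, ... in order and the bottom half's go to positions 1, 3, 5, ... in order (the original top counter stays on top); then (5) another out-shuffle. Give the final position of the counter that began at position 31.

Track the counter from position 31 forward through each operation:
  after op 1 (in-shuffle): 31 → 63
  after op 2 (cut 66): 63 → 65
  after op 3 (in-shuffle): 65 → 62
  after op 4 (out-shuffle): 62 → 57
  after op 5 (out-shuffle): 57 → 47

47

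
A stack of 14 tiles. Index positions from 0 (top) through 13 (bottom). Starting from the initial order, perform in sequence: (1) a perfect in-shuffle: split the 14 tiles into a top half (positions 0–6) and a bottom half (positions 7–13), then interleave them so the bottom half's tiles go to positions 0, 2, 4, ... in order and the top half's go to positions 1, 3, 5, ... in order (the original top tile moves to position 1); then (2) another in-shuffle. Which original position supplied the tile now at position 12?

Undo the operations in reverse order, starting from position 12:
  undo op 2 (in-shuffle, from bottom half): 12 ← 13
  undo op 1 (in-shuffle, from top half): 13 ← 6
So the tile at position 12 came from original position 6.

6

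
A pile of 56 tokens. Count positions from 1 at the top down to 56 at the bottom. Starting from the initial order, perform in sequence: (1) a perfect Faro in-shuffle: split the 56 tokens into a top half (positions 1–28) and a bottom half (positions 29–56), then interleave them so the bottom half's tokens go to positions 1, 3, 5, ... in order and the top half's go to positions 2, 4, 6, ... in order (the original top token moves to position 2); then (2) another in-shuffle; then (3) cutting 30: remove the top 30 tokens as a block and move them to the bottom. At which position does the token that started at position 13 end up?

22

Track the token from position 13 forward through each operation:
  after op 1 (in-shuffle): 13 → 26
  after op 2 (in-shuffle): 26 → 52
  after op 3 (cut 30): 52 → 22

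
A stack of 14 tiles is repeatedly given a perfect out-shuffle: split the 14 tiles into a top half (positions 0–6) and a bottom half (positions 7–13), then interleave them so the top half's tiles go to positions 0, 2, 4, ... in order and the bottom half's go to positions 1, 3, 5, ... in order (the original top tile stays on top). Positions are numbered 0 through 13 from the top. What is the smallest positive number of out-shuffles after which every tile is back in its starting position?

The out-shuffle permutes the 14 positions with cycle lengths [1, 1, 12].
Every tile is home exactly when every cycle has completed a whole number of laps, i.e. after lcm(1, 12) = 12 out-shuffles.

12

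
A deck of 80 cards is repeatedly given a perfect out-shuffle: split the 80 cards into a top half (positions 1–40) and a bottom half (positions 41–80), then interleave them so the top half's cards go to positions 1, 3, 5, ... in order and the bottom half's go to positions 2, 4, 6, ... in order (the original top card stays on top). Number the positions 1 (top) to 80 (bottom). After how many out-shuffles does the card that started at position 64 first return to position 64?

Follow position 64 under repeated out-shuffles:
64 → 48 → 16 → 31 → 61 → 42 → 4 → 7 → ... → 64 (length 39)
It first returns after 39 out-shuffles.

39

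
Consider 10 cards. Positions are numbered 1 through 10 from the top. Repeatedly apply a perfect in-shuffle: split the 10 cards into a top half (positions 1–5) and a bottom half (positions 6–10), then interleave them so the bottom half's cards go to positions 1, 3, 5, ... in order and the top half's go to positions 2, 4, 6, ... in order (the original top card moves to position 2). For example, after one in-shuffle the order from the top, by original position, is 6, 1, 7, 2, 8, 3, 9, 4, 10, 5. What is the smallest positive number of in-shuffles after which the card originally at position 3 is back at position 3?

10

Follow position 3 under repeated in-shuffles:
3 → 6 → 1 → 2 → 4 → 8 → 5 → 10 → 9 → 7 → 3
It first returns after 10 in-shuffles.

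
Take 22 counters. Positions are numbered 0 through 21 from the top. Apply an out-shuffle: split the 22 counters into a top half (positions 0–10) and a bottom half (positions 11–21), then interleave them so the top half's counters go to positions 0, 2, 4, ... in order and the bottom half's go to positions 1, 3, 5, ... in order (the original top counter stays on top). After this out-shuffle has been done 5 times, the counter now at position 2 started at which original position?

Work backwards from position 2, undoing one out-shuffle at a time:
2 ← 1 ← 11 ← 16 ← 8 ← 4
So the counter now at position 2 started at position 4.

4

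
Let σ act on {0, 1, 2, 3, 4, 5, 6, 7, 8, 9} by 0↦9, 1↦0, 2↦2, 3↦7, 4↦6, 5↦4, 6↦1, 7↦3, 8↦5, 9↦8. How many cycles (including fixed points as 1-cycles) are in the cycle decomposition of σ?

Cycle decomposition: (0 9 8 5 4 6 1) (2) (3 7).
3 cycles.

3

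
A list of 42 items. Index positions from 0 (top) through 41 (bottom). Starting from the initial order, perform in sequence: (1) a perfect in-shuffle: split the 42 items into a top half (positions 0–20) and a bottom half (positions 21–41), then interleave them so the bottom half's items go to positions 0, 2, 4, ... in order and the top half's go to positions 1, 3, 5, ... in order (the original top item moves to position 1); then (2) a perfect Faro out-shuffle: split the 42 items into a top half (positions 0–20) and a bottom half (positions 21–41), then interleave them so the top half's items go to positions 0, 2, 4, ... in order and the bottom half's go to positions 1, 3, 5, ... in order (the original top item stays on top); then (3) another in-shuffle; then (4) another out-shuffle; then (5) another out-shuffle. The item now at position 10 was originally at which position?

34

Undo the operations in reverse order, starting from position 10:
  undo op 5 (out-shuffle, from top half): 10 ← 5
  undo op 4 (out-shuffle, from bottom half): 5 ← 23
  undo op 3 (in-shuffle, from top half): 23 ← 11
  undo op 2 (out-shuffle, from bottom half): 11 ← 26
  undo op 1 (in-shuffle, from bottom half): 26 ← 34
So the item at position 10 came from original position 34.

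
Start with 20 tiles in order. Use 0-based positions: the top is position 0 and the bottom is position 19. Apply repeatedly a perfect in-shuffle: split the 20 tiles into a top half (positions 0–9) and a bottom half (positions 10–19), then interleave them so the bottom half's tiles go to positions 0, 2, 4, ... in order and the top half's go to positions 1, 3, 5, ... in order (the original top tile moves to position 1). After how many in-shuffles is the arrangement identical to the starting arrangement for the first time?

The in-shuffle permutes the 20 positions with cycle lengths [2, 3, 3, 6, 6].
Every tile is home exactly when every cycle has completed a whole number of laps, i.e. after lcm(2, 3, 6) = 6 in-shuffles.

6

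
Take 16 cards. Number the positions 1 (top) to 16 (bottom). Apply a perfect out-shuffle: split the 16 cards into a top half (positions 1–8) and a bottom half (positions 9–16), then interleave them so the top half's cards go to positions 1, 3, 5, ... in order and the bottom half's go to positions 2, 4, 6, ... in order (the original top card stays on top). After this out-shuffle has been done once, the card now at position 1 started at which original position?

Work backwards from position 1, undoing one out-shuffle at a time:
1 ← 1
So the card now at position 1 started at position 1.

1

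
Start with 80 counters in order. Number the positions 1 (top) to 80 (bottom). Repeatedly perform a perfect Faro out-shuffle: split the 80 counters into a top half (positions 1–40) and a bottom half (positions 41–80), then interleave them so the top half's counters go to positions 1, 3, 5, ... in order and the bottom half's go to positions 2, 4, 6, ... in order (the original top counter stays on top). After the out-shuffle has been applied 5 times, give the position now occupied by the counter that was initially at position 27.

43

Track the counter's position through each out-shuffle:
27 → 53 → 26 → 51 → 22 → 43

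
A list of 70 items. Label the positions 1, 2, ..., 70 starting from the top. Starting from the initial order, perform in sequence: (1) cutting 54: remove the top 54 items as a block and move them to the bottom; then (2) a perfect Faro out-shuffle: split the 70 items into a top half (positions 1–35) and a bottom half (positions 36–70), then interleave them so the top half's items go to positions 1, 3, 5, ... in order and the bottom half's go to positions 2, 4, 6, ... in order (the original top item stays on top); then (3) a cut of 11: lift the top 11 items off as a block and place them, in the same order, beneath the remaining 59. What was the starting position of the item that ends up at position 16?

68

Undo the operations in reverse order, starting from position 16:
  undo op 3 (cut 11): 16 ← 27
  undo op 2 (out-shuffle, from top half): 27 ← 14
  undo op 1 (cut 54): 14 ← 68
So the item at position 16 came from original position 68.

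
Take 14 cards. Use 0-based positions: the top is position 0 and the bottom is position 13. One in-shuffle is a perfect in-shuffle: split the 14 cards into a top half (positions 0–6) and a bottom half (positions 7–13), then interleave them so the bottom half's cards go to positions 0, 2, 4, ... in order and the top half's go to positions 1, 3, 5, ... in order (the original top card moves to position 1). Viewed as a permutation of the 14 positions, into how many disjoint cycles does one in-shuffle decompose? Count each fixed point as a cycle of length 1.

Trace each unvisited position around until it returns:
(0 1 3 7) (2 5 11 8) (4 9) (6 13 12 10)
4 cycles in total.

4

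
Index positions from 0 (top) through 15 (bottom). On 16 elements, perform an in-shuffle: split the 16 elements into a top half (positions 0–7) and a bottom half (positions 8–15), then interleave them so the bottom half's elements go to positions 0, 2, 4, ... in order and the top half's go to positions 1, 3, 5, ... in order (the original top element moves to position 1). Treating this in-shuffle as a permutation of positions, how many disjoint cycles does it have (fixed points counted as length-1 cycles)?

Trace each unvisited position around until it returns:
(0 1 3 7 15 14 12 8) (2 5 11 6 13 10 4 9)
2 cycles in total.

2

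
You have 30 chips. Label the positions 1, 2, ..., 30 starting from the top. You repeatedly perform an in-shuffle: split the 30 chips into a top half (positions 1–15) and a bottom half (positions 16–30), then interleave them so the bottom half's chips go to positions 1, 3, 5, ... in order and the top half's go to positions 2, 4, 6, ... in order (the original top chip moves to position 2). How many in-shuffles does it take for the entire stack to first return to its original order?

The in-shuffle permutes the 30 positions with cycle lengths [5, 5, 5, 5, 5, 5].
Every chip is home exactly when every cycle has completed a whole number of laps, i.e. after lcm(5) = 5 in-shuffles.

5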